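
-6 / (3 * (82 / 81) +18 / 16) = -1296 / 899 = -1.44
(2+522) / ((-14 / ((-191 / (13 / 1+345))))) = 25021 / 1253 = 19.97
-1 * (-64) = 64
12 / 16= 3 / 4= 0.75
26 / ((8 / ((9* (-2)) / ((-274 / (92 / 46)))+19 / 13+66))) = 120383 / 548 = 219.68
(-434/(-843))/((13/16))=6944/10959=0.63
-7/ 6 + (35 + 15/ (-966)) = 16334/ 483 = 33.82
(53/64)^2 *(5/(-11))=-14045/45056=-0.31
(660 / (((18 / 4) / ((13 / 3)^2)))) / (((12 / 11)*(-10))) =-20449 / 81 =-252.46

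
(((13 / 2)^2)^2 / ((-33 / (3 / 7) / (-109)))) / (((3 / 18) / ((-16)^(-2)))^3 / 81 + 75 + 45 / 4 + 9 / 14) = 6808456863 / 2817813988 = 2.42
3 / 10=0.30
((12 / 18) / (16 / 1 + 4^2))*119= 119 / 48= 2.48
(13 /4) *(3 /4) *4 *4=39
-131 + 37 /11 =-1404 /11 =-127.64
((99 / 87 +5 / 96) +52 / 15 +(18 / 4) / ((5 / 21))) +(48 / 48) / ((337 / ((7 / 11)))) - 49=-25.44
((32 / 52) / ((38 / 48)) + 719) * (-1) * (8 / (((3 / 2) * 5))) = -568912 / 741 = -767.76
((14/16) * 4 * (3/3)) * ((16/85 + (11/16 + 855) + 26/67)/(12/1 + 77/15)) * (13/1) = 2273.93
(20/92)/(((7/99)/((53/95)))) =5247/3059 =1.72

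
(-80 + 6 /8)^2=100489 /16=6280.56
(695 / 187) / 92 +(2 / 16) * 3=14293 / 34408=0.42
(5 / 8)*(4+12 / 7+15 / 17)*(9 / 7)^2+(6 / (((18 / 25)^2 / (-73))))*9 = -1063203725 / 139944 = -7597.35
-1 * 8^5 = -32768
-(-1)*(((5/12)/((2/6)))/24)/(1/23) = 115/96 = 1.20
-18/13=-1.38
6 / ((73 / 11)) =66 / 73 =0.90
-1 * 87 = -87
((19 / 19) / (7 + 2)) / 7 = 1 / 63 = 0.02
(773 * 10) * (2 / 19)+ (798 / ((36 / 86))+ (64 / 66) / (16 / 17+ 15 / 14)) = 2720.50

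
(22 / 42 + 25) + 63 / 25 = 14723 / 525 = 28.04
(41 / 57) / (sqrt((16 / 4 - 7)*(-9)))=41*sqrt(3) / 513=0.14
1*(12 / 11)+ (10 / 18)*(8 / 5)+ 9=1087 / 99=10.98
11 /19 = 0.58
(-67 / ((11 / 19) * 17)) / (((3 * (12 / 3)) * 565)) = -1273 / 1267860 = -0.00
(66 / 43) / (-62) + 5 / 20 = 1201 / 5332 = 0.23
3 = 3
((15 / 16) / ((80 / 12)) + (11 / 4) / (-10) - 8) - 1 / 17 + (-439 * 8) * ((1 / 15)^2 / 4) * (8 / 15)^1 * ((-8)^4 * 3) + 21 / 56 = -25581.42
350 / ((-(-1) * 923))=350 / 923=0.38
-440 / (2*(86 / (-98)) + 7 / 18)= 77616 / 241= 322.06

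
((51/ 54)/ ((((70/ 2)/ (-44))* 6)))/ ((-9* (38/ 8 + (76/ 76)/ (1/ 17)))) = 0.00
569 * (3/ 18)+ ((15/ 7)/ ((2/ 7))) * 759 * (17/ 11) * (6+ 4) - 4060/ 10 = 525983/ 6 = 87663.83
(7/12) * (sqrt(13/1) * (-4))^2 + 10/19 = 6946/57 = 121.86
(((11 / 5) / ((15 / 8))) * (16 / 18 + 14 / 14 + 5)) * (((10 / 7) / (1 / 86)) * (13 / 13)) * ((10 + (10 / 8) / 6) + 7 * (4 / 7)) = 40000664 / 2835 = 14109.58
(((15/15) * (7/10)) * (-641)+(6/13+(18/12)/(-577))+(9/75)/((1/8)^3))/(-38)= 72534869/7125950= 10.18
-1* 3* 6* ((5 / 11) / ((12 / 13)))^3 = -274625 / 127776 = -2.15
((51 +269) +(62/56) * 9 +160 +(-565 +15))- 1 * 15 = -75.04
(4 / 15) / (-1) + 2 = 26 / 15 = 1.73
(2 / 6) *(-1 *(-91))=91 / 3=30.33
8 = 8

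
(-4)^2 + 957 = 973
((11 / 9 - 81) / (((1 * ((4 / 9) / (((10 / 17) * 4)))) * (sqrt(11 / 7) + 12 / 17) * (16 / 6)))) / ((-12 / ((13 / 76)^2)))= -490035 / 1929184 + 396695 * sqrt(77) / 7716736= 0.20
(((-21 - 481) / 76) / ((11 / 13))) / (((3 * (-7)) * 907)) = 3263 / 7961646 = 0.00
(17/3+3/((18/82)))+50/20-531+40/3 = -2975/6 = -495.83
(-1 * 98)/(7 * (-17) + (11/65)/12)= 76440/92809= 0.82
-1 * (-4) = 4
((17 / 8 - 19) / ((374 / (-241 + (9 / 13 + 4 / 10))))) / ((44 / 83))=17473077 / 855712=20.42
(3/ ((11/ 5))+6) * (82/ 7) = 6642/ 77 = 86.26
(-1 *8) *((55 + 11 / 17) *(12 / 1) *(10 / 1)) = -908160 / 17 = -53421.18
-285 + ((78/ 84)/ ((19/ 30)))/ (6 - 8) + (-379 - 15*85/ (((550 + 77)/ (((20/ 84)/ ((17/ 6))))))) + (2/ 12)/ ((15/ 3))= -14590586/ 21945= -664.87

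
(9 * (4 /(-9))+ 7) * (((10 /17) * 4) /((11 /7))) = 840 /187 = 4.49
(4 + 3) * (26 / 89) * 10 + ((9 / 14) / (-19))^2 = 128783129 / 6297284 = 20.45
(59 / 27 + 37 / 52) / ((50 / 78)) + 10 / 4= 6317 / 900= 7.02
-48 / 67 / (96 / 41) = -41 / 134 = -0.31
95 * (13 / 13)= 95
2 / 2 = 1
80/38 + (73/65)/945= 2458387/1167075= 2.11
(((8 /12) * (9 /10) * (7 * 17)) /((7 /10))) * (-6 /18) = -34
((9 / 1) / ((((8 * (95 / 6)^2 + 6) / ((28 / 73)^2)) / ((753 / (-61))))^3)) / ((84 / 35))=-0.00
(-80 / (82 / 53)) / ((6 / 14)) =-120.65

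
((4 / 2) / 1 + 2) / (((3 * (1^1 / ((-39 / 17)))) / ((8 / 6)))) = -208 / 51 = -4.08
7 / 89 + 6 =541 / 89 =6.08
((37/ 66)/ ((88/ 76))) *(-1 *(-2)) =703/ 726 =0.97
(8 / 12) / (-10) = -1 / 15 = -0.07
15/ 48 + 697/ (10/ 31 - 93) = -7.21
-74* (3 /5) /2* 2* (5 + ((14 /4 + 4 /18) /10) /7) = -224.36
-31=-31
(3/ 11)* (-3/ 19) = -0.04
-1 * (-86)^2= -7396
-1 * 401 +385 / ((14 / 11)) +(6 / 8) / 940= -370357 / 3760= -98.50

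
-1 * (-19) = 19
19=19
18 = 18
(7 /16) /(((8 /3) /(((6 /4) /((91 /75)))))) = 675 /3328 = 0.20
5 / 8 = 0.62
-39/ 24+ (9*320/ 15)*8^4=6291443/ 8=786430.38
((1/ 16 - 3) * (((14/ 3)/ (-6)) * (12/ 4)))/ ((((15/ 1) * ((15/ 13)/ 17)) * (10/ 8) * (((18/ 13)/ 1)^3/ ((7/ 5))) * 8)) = 1118191711/ 3149280000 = 0.36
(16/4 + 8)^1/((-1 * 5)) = -12/5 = -2.40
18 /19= 0.95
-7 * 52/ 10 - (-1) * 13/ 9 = -1573/ 45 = -34.96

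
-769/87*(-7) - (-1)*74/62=170092/2697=63.07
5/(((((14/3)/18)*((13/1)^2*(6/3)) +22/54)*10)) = 27/4754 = 0.01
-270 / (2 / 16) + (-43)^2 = -311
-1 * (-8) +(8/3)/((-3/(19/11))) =640/99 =6.46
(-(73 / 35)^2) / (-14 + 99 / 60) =21316 / 60515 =0.35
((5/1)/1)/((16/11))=55/16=3.44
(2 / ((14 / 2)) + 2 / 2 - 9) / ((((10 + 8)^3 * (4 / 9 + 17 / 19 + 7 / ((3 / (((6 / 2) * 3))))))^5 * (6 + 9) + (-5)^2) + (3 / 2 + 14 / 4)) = -22284891 / 1626409463330976265524215894663465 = -0.00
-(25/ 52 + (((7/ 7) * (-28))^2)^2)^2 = -1021578201606769/ 2704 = -377802589351.62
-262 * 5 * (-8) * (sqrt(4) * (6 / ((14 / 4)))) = 251520 / 7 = 35931.43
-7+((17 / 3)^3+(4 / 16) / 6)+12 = 40393 / 216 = 187.00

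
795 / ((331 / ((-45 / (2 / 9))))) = -321975 / 662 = -486.37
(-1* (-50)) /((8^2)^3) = 25 /131072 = 0.00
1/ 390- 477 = -186029/ 390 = -477.00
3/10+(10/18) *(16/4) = 2.52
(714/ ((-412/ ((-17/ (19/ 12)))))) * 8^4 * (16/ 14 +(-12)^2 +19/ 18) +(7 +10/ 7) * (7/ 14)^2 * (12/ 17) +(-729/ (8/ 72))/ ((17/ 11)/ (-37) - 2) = 11145651.37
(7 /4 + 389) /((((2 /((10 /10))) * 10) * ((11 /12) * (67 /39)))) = 182871 /14740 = 12.41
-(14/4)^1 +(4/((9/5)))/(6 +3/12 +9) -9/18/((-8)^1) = -28915/8784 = -3.29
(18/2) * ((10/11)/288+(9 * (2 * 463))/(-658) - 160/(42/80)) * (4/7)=-165421283/101332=-1632.47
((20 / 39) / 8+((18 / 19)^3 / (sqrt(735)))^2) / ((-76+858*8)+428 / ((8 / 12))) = 58515522049 / 6679917619311300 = 0.00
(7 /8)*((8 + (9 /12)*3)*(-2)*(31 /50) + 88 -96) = -18.12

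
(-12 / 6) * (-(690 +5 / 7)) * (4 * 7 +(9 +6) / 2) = 343285 / 7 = 49040.71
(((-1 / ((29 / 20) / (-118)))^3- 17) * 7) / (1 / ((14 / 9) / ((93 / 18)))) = 2576192911852 / 2268177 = 1135798.89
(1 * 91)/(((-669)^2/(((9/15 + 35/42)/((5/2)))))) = 3913/33567075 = 0.00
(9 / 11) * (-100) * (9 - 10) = 900 / 11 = 81.82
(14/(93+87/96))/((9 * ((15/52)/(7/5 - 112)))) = -12882688/2028375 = -6.35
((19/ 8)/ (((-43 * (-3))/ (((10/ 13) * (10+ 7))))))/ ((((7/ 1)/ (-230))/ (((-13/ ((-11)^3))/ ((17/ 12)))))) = -21850/ 400631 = -0.05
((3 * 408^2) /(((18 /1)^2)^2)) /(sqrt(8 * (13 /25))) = 1445 * sqrt(26) /3159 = 2.33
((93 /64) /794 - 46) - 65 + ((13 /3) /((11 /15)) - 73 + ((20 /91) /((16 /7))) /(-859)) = -1111647865727 /6242084992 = -178.09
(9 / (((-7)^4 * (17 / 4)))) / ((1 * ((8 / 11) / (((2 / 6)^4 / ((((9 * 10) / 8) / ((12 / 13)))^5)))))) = 5767168 / 103575406797646875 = 0.00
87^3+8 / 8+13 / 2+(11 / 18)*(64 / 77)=658511.01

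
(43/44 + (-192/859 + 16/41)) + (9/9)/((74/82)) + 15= 989176101/57336532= 17.25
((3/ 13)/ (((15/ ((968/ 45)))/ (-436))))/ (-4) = 105512/ 2925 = 36.07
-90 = -90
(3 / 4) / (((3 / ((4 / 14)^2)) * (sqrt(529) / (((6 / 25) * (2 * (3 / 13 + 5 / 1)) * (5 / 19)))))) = 816 / 1391845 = 0.00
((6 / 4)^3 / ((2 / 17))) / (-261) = -51 / 464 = -0.11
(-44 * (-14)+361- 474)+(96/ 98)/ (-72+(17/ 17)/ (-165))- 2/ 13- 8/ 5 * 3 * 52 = 9582569109/ 37840985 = 253.23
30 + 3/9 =30.33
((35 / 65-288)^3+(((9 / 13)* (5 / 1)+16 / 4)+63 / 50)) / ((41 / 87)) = -227017005654243 / 4503850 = -50405099.12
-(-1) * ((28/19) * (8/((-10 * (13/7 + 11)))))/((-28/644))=9016/4275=2.11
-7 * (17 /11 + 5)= -504 /11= -45.82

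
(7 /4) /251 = 7 /1004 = 0.01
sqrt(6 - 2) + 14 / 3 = 20 / 3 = 6.67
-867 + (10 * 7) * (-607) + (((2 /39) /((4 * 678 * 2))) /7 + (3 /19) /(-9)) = -609909409181 /14067144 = -43357.02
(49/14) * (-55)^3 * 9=-10481625/2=-5240812.50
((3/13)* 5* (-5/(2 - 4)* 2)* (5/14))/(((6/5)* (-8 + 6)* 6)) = -625/4368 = -0.14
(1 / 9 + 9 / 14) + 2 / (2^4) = 443 / 504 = 0.88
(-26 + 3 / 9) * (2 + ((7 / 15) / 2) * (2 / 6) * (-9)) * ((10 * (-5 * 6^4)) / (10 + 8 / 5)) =186393.10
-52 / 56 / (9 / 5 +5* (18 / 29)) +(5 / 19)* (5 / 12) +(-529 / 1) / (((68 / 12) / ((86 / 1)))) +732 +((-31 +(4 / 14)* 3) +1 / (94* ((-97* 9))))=-71594477373325 / 9771888252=-7326.58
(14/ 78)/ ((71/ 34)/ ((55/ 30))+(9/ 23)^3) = 15926603/ 106387866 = 0.15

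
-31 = -31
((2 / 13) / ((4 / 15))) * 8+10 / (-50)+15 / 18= 2047 / 390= 5.25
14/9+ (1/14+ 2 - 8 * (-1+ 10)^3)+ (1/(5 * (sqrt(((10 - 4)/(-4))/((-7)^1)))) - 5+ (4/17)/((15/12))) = -62473409/10710+ sqrt(42)/15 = -5832.75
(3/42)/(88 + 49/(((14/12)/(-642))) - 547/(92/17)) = -46/17373237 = -0.00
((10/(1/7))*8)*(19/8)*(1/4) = 332.50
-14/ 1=-14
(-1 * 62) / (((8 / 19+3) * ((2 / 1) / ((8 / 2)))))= -2356 / 65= -36.25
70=70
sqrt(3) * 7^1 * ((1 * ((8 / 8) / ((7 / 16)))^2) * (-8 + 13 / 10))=-8576 * sqrt(3) / 35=-424.40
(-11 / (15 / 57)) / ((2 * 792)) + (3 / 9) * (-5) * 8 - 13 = -18979 / 720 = -26.36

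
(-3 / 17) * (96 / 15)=-96 / 85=-1.13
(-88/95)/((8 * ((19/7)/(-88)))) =6776/1805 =3.75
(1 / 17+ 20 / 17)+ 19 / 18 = 701 / 306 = 2.29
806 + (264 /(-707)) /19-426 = 5104276 /13433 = 379.98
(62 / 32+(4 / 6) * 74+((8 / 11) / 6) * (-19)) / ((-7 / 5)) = -129275 / 3696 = -34.98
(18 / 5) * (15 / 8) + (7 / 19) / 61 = 31321 / 4636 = 6.76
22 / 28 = 11 / 14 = 0.79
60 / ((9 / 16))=320 / 3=106.67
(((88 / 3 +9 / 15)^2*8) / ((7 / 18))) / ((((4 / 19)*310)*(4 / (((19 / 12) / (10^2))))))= 72777961 / 65100000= 1.12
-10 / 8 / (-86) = 5 / 344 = 0.01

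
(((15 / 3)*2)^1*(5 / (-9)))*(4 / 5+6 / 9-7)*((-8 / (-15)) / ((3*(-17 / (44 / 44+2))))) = -1328 / 1377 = -0.96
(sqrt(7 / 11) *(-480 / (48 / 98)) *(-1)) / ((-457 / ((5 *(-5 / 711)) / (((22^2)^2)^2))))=0.00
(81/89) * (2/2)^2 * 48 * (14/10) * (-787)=-21418992/445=-48132.57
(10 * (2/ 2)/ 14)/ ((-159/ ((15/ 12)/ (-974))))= 25/ 4336248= 0.00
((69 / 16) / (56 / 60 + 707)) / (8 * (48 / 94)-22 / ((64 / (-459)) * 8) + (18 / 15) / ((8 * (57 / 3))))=24646800 / 96357687377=0.00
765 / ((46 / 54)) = 20655 / 23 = 898.04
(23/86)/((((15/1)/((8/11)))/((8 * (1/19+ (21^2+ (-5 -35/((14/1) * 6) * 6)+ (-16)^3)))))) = -379.92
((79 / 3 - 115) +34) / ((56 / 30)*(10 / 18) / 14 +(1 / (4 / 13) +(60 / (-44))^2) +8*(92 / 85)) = -60722640 / 15375863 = -3.95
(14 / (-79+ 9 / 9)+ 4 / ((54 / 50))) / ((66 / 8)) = 4948 / 11583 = 0.43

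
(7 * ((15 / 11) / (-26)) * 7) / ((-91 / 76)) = 2.15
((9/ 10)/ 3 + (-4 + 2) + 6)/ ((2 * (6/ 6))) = 43/ 20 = 2.15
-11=-11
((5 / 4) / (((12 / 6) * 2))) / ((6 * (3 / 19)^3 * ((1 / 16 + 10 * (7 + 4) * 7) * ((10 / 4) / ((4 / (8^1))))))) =6859 / 1996002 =0.00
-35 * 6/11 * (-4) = 76.36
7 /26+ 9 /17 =353 /442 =0.80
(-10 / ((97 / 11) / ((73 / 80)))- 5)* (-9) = 42147 / 776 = 54.31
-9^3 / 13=-729 / 13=-56.08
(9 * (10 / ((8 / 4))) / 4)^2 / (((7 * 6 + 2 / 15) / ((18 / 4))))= 13.52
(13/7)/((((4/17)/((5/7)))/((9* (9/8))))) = 89505/1568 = 57.08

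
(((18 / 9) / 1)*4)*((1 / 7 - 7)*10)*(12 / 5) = -9216 / 7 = -1316.57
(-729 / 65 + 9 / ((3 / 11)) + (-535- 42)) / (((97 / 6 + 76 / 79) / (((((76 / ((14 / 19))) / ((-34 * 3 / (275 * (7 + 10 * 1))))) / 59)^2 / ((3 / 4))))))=-44957454525071000 / 162027416187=-2.775e+5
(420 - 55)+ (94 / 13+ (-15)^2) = 7764 / 13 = 597.23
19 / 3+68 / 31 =793 / 93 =8.53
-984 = -984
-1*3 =-3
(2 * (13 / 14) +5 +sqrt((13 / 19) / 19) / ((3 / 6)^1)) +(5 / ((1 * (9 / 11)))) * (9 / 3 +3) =2 * sqrt(13) / 19 +914 / 21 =43.90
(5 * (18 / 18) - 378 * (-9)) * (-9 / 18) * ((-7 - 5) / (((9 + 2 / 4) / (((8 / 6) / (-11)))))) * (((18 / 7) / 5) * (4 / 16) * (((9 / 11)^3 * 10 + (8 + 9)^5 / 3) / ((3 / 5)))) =-7358541927496 / 278179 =-26452542.89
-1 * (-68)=68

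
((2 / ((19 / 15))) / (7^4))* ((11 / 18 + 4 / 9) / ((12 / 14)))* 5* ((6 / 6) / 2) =25 / 12348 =0.00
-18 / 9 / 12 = -1 / 6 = -0.17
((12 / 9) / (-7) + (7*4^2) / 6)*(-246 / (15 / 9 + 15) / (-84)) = 3977 / 1225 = 3.25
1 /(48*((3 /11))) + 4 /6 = 107 /144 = 0.74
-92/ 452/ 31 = -23/ 3503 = -0.01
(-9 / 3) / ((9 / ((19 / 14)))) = -19 / 42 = -0.45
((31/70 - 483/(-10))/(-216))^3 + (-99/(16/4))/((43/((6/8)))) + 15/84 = -614530607011/2322436536000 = -0.26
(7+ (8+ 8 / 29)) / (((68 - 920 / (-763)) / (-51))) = -17238459 / 1531316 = -11.26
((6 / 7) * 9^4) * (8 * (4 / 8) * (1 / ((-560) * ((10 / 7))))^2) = 19683 / 560000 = 0.04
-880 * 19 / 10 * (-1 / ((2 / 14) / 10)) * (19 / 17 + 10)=22120560 / 17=1301209.41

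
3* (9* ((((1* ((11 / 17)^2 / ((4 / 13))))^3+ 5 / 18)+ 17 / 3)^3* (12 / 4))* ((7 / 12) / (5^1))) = 11406777539662113986903253963637003 / 1990738733725534518023254179840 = 5729.92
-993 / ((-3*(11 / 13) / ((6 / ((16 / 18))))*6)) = 38727 / 88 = 440.08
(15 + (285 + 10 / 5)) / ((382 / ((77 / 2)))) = 11627 / 382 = 30.44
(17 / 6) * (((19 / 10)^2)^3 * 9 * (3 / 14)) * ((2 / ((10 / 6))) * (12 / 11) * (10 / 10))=64782178137 / 192500000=336.53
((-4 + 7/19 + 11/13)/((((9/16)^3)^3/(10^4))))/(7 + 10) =-472789999943680000/1626778633311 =-290629.59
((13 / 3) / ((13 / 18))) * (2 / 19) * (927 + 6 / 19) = 211428 / 361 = 585.67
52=52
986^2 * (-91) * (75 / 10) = -663523770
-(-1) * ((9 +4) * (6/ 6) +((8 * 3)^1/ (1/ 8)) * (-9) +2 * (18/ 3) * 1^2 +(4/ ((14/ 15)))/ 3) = -11911/ 7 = -1701.57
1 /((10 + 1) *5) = 1 /55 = 0.02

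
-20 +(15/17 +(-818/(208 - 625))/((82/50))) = -5208875/290649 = -17.92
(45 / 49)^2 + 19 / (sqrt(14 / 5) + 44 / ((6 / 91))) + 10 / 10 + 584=2013548945565 / 3436841821 -171 * sqrt(70) / 20039894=585.87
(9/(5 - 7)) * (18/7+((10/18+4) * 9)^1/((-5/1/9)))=22437/70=320.53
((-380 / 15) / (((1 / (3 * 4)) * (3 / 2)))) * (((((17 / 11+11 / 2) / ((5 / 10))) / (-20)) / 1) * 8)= 37696 / 33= 1142.30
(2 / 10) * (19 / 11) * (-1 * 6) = -114 / 55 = -2.07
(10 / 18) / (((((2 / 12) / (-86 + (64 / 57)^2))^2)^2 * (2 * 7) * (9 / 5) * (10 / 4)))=459651213631872101070080 / 780004099784007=589293330.33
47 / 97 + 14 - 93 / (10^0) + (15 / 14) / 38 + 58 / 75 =-300776243 / 3870300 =-77.71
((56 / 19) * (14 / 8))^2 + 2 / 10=48381 / 1805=26.80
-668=-668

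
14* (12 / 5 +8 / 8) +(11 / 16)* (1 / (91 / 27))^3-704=-39570437787 / 60285680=-656.38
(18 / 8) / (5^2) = 9 / 100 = 0.09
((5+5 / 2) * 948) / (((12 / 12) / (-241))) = -1713510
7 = 7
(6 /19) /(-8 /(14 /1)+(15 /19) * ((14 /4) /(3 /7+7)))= -4368 /2759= -1.58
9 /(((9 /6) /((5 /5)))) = 6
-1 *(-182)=182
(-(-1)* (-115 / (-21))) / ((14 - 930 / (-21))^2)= 0.00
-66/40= -33/20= -1.65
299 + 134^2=18255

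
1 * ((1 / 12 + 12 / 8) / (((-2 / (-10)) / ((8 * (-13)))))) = -2470 / 3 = -823.33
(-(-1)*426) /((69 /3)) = 426 /23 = 18.52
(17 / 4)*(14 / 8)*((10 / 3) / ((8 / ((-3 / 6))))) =-595 / 384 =-1.55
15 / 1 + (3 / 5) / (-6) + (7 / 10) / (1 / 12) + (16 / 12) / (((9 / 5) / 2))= 6691 / 270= 24.78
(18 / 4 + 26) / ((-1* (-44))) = 61 / 88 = 0.69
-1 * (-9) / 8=9 / 8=1.12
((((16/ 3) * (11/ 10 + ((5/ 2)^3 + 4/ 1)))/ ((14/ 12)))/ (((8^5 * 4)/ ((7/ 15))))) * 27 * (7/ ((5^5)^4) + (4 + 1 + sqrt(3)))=7461 * sqrt(3)/ 819200 + 889420509338391963/ 19531250000000000000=0.06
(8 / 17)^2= 64 / 289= 0.22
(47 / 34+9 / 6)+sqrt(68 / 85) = 2 * sqrt(5) / 5+49 / 17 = 3.78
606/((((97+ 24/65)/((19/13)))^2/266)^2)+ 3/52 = 186420958082970243/83434127038604212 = 2.23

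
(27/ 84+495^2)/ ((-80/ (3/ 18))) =-510.47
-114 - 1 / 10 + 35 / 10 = -553 / 5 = -110.60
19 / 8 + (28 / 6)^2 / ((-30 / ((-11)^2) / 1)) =-92299 / 1080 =-85.46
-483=-483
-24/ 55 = -0.44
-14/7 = -2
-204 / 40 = -51 / 10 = -5.10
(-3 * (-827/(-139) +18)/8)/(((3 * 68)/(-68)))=3329/1112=2.99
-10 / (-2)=5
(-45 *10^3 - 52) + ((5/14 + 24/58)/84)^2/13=-45052.00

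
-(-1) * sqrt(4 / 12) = sqrt(3) / 3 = 0.58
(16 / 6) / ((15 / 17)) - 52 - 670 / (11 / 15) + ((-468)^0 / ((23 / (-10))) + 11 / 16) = -175303757 / 182160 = -962.36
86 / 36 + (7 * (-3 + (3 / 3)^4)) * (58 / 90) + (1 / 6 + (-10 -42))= -877 / 15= -58.47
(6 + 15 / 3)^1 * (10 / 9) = 110 / 9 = 12.22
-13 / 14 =-0.93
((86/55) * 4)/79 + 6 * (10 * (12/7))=3130808/30415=102.94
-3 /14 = -0.21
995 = 995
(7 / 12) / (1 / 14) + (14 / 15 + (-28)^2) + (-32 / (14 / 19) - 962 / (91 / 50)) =2211 / 10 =221.10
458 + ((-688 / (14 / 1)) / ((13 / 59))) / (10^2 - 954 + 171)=28486370 / 62153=458.33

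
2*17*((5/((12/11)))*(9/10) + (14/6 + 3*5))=8755/12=729.58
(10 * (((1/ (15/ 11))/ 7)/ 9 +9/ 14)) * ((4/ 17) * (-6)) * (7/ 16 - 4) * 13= 305539/ 714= 427.93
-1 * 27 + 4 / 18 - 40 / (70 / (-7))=-22.78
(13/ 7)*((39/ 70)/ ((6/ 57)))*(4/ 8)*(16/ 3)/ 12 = 3211/ 1470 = 2.18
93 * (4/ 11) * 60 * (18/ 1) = 401760/ 11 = 36523.64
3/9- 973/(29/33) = -96298/87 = -1106.87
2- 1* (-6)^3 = 218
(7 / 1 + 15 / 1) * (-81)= -1782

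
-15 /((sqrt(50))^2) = -3 /10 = -0.30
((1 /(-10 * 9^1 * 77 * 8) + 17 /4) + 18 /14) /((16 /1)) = 0.35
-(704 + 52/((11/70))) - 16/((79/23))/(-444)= -99825284/96459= -1034.90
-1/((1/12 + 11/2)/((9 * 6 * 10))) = -6480/67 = -96.72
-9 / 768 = -3 / 256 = -0.01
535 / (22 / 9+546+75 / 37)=178155 / 183307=0.97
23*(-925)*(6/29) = -127650/29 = -4401.72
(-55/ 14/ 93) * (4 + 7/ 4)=-1265/ 5208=-0.24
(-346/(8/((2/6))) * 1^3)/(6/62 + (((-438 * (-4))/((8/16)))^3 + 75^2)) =-5363/16004248612344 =-0.00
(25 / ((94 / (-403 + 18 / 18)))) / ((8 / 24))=-320.74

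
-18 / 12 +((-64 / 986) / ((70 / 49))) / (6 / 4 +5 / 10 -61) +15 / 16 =-1307123 / 2326960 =-0.56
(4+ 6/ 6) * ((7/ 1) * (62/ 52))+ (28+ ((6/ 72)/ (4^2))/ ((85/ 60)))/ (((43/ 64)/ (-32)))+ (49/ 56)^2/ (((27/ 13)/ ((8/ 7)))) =-2651209255/ 2052648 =-1291.60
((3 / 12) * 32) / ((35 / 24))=5.49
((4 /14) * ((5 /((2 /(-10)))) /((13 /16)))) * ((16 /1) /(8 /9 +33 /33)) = -115200 /1547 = -74.47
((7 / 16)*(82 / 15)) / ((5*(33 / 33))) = 287 / 600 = 0.48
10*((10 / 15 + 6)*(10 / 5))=400 / 3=133.33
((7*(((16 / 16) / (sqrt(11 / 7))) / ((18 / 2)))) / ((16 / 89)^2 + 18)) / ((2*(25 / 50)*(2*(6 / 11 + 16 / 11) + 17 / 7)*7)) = 55447*sqrt(77) / 636325470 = 0.00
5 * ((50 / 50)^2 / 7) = 5 / 7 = 0.71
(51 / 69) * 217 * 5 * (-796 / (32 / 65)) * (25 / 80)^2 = -5964651875 / 47104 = -126627.29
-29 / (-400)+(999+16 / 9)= 3603061 / 3600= 1000.85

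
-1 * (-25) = 25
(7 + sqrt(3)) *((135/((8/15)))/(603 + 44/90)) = 91125 *sqrt(3)/217256 + 637875/217256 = 3.66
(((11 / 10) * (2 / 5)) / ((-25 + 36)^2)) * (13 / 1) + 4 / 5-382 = -104817 / 275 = -381.15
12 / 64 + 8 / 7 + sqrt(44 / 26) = sqrt(286) / 13 + 149 / 112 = 2.63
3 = 3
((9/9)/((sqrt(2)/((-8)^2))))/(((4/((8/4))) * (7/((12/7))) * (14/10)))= 960 * sqrt(2)/343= 3.96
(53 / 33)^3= 4.14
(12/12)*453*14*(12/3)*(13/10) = 164892/5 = 32978.40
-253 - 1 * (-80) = -173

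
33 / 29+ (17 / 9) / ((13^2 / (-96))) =955 / 14703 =0.06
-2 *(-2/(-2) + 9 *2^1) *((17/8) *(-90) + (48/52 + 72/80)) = 935769/130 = 7198.22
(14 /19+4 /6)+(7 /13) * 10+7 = 13.79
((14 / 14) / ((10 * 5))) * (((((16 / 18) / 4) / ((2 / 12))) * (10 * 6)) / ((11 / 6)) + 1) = 491 / 550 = 0.89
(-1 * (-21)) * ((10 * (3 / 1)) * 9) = 5670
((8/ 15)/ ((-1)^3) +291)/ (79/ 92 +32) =400844/ 45345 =8.84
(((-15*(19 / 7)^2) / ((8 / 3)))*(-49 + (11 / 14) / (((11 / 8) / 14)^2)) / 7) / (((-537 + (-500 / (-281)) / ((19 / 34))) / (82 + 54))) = 48.95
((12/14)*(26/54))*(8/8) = 26/63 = 0.41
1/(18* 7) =1/126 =0.01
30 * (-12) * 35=-12600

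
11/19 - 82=-1547/19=-81.42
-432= -432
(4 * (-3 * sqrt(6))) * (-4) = 117.58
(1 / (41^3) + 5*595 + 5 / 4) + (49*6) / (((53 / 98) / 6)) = 91144783425 / 14611252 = 6237.99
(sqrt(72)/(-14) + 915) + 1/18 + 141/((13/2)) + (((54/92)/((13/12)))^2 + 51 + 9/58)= 23058244219/23333661 - 3 * sqrt(2)/7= 987.59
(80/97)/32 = 5/194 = 0.03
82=82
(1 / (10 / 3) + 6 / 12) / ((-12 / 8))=-8 / 15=-0.53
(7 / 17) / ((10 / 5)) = 7 / 34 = 0.21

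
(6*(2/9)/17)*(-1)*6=-0.47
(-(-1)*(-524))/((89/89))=-524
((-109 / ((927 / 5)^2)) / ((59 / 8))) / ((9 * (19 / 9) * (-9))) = 21800 / 8669770281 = 0.00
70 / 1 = 70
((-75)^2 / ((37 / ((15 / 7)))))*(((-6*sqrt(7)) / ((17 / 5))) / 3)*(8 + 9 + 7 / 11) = -163687500*sqrt(7) / 48433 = -8941.76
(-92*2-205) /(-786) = 389 /786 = 0.49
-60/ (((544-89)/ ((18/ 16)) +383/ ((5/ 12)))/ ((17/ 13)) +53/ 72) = -122400/ 2066387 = -0.06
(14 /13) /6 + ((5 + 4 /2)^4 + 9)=2410.18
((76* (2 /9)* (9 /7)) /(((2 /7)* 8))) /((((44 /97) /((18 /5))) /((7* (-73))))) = -8475957 /220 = -38527.08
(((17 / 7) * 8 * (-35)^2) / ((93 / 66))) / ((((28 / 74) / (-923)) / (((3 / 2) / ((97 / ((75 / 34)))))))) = -4226186250 / 3007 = -1405449.37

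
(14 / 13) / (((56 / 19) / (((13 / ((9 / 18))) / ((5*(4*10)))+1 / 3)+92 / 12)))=15447 / 5200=2.97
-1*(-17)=17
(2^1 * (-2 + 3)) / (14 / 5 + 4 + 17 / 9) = 90 / 391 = 0.23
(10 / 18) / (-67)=-5 / 603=-0.01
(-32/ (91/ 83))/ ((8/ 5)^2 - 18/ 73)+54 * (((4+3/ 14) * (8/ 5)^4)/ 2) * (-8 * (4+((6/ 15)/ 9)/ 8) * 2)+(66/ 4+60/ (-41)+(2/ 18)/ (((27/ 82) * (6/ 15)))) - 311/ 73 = -41733239762949882221/ 873217907493750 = -47792.47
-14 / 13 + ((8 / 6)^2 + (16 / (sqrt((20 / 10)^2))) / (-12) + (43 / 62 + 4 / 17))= 118759 / 123318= 0.96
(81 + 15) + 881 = 977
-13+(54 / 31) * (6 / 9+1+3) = -151 / 31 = -4.87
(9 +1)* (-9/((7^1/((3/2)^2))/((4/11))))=-810/77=-10.52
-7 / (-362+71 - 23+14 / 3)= 21 / 928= 0.02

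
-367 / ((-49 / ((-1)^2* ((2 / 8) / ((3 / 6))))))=367 / 98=3.74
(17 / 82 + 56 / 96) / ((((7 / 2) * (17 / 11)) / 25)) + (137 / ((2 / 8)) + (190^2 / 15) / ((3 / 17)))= 14189.43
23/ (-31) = -23/ 31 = -0.74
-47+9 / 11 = -46.18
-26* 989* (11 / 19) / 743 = -282854 / 14117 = -20.04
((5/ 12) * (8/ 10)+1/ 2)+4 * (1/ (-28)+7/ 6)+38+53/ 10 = 1703/ 35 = 48.66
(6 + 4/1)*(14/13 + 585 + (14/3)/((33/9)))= 839910/143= 5873.50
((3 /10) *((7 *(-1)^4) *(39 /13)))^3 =250047 /1000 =250.05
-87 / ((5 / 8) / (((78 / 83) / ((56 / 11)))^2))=-16011567 / 3375610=-4.74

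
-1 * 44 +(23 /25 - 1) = -1102 /25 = -44.08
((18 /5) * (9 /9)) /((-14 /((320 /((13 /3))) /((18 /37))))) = -3552 /91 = -39.03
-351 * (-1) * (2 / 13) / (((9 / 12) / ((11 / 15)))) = 264 / 5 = 52.80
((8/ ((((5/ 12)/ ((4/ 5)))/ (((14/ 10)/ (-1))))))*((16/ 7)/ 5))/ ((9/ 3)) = -2048/ 625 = -3.28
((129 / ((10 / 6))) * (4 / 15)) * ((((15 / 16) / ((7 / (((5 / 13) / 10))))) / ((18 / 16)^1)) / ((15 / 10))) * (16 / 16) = 86 / 1365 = 0.06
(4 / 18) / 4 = 1 / 18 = 0.06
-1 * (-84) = 84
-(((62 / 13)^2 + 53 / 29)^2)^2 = -210369134052465885121 / 576950840079601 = -364622.29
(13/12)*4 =13/3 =4.33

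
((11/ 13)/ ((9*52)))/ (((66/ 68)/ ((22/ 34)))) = 11/ 9126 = 0.00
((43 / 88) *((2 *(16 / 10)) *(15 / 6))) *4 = 15.64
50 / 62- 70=-2145 / 31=-69.19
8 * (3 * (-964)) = -23136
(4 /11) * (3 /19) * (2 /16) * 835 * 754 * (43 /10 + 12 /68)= 143735397 /7106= 20227.33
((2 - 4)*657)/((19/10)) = -13140/19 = -691.58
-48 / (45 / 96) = -512 / 5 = -102.40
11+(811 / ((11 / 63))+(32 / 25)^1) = 1280702 / 275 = 4657.10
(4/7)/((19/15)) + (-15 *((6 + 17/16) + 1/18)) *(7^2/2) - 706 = -42408073/12768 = -3321.43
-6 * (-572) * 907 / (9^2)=1037608 / 27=38429.93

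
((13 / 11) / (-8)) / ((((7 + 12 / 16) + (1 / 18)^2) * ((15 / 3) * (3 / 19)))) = -6669 / 276320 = -0.02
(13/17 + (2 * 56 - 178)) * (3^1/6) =-1109/34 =-32.62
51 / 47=1.09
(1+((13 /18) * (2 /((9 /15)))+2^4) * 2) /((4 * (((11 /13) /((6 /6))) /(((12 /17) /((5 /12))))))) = 53092 /2805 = 18.93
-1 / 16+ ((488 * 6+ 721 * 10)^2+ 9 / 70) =57556264677 / 560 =102779044.07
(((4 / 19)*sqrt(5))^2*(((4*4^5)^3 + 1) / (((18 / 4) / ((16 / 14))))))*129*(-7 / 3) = -1164148968791.78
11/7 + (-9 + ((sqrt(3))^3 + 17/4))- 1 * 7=-285/28 + 3 * sqrt(3)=-4.98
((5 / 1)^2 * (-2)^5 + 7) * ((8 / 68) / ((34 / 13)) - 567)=129933050 / 289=449595.33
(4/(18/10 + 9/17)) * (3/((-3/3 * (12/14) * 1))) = -595/99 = -6.01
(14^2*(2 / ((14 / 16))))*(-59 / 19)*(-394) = 10414208 / 19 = 548116.21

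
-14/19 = -0.74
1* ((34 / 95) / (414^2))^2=289 / 66280928516100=0.00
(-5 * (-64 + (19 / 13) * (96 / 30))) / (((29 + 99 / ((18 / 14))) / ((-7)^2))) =94472 / 689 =137.11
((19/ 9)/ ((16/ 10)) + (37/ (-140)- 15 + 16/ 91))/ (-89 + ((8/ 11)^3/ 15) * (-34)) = 85768309/ 559819416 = 0.15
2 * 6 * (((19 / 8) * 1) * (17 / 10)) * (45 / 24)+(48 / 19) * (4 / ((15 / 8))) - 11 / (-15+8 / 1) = 2081283 / 21280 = 97.80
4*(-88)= -352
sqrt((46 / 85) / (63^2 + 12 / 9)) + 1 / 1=1.01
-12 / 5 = -2.40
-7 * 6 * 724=-30408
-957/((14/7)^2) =-957/4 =-239.25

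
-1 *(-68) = 68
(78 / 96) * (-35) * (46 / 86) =-10465 / 688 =-15.21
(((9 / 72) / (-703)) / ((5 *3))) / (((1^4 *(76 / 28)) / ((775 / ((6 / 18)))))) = -1085 / 106856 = -0.01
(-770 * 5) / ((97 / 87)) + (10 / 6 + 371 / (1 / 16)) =723011 / 291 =2484.57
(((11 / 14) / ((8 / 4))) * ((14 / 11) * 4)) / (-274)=-1 / 137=-0.01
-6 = -6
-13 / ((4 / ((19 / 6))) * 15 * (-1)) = 247 / 360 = 0.69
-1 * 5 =-5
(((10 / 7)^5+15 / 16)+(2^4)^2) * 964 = 17037152057 / 67228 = 253423.46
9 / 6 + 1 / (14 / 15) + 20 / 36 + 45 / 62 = 3.85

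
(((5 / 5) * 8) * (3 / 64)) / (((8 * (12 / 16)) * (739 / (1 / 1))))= 1 / 11824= 0.00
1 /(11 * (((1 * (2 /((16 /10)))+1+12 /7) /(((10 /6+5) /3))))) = 560 /10989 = 0.05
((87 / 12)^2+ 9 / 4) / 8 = 877 / 128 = 6.85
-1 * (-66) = 66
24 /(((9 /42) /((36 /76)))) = 1008 /19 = 53.05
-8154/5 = -1630.80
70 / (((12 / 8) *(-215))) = -28 / 129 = -0.22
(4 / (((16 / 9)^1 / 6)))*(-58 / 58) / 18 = -0.75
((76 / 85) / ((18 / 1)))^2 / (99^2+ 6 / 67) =96748 / 384301456425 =0.00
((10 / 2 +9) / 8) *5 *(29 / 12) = 1015 / 48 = 21.15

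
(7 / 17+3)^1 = 58 / 17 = 3.41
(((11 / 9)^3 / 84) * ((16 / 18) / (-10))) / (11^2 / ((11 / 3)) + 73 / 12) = -5324 / 107698815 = -0.00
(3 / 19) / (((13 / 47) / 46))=6486 / 247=26.26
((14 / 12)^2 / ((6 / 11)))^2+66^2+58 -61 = 203384089 / 46656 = 4359.23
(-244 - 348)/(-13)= 592/13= 45.54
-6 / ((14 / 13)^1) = -39 / 7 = -5.57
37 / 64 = 0.58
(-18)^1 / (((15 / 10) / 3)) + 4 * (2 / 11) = -388 / 11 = -35.27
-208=-208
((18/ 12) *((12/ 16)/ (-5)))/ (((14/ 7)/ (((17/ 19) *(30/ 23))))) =-459/ 3496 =-0.13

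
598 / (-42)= -299 / 21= -14.24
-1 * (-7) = 7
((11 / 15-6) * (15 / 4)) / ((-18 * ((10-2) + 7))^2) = -79 / 291600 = -0.00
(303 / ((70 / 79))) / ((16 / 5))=23937 / 224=106.86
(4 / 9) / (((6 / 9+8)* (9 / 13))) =0.07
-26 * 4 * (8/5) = -832/5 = -166.40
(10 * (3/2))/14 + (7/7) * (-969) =-13551/14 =-967.93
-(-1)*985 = 985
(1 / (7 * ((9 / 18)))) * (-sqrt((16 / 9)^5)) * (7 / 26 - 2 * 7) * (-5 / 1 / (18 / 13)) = -43520 / 729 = -59.70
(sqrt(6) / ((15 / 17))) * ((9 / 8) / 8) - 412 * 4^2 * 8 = -52736+ 51 * sqrt(6) / 320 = -52735.61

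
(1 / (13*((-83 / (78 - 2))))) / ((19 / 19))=-76 / 1079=-0.07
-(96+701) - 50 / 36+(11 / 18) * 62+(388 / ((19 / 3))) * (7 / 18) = -83981 / 114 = -736.68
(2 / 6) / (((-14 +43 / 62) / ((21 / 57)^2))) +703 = 628109887 / 893475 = 703.00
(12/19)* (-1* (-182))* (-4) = -8736/19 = -459.79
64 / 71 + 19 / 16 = 2373 / 1136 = 2.09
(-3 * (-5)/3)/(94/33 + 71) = 165/2437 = 0.07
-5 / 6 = -0.83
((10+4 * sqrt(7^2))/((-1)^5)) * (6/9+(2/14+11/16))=-9557/168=-56.89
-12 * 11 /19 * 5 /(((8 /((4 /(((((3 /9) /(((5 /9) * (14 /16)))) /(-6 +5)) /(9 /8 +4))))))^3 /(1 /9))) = 201.42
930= 930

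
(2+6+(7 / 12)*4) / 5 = 31 / 15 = 2.07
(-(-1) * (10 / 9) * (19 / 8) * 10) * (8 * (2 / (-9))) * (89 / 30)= -33820 / 243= -139.18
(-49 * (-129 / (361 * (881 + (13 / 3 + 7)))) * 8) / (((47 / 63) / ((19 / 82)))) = 4778676 / 98013001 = 0.05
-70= -70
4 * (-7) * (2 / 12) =-4.67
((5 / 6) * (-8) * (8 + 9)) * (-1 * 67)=22780 / 3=7593.33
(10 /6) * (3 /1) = 5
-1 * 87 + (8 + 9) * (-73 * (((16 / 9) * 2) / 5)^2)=-714.55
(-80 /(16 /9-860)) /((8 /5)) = 0.06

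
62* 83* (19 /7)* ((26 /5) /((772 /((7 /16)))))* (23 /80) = 14617213 /1235200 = 11.83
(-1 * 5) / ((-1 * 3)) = 5 / 3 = 1.67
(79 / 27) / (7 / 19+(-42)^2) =1501 / 905121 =0.00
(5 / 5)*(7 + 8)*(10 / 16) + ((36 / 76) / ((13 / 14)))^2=4702683 / 488072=9.64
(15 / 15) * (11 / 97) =11 / 97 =0.11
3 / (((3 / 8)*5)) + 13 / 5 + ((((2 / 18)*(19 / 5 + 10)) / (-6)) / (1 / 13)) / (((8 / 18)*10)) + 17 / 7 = 16467 / 2800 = 5.88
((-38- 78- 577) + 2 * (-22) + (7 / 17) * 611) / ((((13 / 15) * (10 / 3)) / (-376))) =13962384 / 221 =63178.21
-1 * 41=-41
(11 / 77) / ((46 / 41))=41 / 322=0.13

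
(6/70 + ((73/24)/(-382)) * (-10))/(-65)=-26527/10428600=-0.00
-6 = -6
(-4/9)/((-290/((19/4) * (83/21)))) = 1577/54810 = 0.03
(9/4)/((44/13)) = 117/176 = 0.66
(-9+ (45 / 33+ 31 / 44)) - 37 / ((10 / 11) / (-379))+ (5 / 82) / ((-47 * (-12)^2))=470625336229 / 30523680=15418.37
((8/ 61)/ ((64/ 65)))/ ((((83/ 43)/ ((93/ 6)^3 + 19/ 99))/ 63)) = 57706204465/ 3564352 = 16189.82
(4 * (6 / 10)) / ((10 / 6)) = 36 / 25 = 1.44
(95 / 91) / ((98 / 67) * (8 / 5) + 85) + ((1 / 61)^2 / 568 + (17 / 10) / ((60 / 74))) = 2.11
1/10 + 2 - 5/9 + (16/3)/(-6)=59/90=0.66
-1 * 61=-61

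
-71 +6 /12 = -141 /2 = -70.50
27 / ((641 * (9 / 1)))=3 / 641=0.00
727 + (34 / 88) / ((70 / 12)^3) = 342872293 / 471625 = 727.00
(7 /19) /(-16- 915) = -0.00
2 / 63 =0.03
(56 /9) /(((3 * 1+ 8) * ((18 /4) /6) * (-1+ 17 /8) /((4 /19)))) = 7168 /50787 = 0.14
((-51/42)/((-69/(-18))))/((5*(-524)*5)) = 51/2109100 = 0.00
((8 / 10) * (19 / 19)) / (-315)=-4 / 1575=-0.00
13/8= 1.62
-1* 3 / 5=-3 / 5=-0.60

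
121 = 121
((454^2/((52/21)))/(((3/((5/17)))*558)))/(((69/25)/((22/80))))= 99193325/68071536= 1.46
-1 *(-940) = 940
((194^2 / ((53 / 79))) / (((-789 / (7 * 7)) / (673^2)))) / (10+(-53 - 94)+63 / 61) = 2012595971139782 / 173415099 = 11605655.92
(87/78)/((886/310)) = 4495/11518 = 0.39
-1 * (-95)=95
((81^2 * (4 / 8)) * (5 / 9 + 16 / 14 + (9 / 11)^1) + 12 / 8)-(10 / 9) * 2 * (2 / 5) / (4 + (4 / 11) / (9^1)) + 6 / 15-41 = 15816509 / 1925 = 8216.37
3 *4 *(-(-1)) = 12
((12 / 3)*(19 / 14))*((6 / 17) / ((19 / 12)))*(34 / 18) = 16 / 7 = 2.29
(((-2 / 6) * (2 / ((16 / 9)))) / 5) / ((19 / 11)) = -33 / 760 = -0.04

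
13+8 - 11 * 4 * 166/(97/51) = -370467/97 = -3819.25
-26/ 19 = -1.37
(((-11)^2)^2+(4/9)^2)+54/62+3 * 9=36834031/2511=14669.07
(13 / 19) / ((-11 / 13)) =-169 / 209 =-0.81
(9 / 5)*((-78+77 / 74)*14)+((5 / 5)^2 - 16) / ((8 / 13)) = -581271 / 296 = -1963.75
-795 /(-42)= 265 /14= 18.93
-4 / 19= -0.21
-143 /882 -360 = -360.16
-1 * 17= -17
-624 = -624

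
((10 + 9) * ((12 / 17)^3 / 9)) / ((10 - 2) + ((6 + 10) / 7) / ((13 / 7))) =1976 / 24565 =0.08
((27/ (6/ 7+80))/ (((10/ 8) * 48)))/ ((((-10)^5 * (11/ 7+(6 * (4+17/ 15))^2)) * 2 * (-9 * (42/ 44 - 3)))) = -49/ 30802399200000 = -0.00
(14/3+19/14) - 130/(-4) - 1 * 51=-262/21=-12.48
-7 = -7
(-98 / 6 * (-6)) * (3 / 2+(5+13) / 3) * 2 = 1470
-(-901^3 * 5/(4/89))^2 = -105942146471149073283025/16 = -6621384154446817080189.06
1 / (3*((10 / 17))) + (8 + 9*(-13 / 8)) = -727 / 120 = -6.06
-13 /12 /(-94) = 13 /1128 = 0.01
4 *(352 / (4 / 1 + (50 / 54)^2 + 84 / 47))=48242304 / 227663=211.90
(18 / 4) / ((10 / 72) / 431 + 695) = 69822 / 10783625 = 0.01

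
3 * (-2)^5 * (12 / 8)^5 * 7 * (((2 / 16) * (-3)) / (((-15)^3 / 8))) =-567 / 125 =-4.54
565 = 565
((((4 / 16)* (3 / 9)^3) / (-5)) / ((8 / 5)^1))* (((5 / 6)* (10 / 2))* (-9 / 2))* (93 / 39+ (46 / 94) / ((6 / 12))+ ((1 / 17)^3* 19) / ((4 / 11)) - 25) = -2163931175 / 4610830848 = -0.47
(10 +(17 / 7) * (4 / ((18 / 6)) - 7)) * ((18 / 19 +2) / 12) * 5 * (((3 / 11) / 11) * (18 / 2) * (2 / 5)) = -948 / 2299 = -0.41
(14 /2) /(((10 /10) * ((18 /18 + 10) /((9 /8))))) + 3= 327 /88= 3.72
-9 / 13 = -0.69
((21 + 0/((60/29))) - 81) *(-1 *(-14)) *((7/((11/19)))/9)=-1128.48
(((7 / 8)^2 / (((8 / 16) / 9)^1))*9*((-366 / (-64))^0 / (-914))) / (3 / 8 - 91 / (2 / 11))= 3969 / 14627656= 0.00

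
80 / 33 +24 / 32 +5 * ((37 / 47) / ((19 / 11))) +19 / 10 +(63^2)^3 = 36850101736274177 / 589380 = 62523502216.35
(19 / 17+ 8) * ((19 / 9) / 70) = 589 / 2142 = 0.27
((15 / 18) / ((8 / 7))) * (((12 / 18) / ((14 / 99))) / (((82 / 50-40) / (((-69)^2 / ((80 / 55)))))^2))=94281056409375 / 3767013376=25028.07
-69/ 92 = -3/ 4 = -0.75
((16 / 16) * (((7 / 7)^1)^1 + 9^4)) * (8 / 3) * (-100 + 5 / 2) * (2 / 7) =-3412240 / 7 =-487462.86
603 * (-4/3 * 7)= -5628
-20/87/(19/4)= -80/1653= -0.05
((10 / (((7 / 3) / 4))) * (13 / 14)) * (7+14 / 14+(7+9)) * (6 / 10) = 11232 / 49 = 229.22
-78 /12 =-13 /2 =-6.50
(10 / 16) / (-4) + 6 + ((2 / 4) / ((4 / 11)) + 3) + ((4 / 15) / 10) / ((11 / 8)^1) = 270287 / 26400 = 10.24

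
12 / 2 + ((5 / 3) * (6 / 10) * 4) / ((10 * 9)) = 272 / 45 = 6.04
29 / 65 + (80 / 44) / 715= 3529 / 7865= 0.45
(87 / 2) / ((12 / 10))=145 / 4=36.25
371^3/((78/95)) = 4851157045/78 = 62194321.09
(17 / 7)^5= 1419857 / 16807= 84.48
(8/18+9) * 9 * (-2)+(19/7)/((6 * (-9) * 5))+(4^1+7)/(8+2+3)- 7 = -4328347/24570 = -176.16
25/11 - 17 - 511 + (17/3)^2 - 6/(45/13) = -245198/495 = -495.35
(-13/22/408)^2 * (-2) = -169/40284288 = -0.00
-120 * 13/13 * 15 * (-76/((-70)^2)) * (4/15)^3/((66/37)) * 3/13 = 179968/2627625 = 0.07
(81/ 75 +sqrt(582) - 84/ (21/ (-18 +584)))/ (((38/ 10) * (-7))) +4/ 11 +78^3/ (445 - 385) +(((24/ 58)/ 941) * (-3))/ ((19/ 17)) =1595881251309/ 199619035 - 5 * sqrt(582)/ 133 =7993.73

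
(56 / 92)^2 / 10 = 98 / 2645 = 0.04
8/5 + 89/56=893/280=3.19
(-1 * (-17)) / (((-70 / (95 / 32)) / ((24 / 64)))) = -969 / 3584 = -0.27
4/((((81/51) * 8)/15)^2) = 7225/1296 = 5.57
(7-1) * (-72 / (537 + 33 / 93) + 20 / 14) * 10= 4528680 / 58303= 77.67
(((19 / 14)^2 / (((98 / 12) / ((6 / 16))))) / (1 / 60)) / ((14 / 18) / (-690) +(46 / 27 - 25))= -0.22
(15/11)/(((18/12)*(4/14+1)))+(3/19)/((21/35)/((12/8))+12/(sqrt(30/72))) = 90*sqrt(15)/41021+5741455/8122158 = 0.72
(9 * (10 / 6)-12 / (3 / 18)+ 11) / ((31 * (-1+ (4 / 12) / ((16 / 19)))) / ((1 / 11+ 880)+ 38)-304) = 22298592 / 147374497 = 0.15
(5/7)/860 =1/1204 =0.00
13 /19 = 0.68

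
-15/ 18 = -5/ 6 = -0.83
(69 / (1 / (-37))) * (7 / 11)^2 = -1033.86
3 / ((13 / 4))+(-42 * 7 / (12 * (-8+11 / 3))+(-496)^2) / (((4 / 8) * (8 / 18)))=57569115 / 52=1107098.37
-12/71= -0.17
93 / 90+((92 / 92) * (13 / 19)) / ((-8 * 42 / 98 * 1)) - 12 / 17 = 4957 / 38760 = 0.13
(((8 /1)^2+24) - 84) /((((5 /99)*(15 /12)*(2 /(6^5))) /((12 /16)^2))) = 3464208 /25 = 138568.32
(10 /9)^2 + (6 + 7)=14.23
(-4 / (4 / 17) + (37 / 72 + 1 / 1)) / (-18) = 1115 / 1296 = 0.86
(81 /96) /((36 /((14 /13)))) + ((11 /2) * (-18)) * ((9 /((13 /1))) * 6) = -342123 /832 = -411.21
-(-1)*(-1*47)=-47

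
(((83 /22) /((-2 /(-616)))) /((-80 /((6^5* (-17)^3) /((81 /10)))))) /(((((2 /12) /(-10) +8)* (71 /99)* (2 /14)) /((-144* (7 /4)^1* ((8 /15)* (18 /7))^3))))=-46289101587480576 /850225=-54443355097.16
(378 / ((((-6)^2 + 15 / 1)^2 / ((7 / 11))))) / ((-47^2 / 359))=-105546 / 7022411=-0.02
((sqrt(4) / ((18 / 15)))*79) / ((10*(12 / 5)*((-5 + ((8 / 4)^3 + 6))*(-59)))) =-395 / 38232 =-0.01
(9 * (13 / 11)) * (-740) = -86580 / 11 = -7870.91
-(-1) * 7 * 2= 14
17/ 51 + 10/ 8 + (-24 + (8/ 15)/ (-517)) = -231799/ 10340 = -22.42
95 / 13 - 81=-958 / 13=-73.69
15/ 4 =3.75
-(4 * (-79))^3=31554496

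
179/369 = 0.49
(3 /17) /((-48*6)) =-1 /1632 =-0.00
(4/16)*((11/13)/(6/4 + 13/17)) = 17/182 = 0.09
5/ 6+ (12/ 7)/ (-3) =11/ 42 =0.26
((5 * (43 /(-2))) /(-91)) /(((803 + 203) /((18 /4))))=0.01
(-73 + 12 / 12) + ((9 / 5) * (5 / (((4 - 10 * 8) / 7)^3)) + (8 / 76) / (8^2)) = -31608637 / 438976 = -72.01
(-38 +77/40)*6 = -4329/20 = -216.45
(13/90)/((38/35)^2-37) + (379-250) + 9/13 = 1331659183/10268154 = 129.69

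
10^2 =100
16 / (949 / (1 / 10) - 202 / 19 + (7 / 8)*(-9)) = 0.00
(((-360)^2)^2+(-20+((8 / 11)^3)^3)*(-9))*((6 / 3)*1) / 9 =8800992691753152184 / 2357947691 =3732480039.89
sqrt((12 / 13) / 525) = 2*sqrt(91) / 455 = 0.04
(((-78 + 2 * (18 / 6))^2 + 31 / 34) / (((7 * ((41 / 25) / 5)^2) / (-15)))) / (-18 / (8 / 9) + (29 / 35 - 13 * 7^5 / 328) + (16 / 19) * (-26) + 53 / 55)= 11513744687500 / 78764731041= 146.18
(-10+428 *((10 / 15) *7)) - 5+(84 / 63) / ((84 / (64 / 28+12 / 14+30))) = 874441 / 441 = 1982.86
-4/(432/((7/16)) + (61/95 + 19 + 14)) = -665/169753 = -0.00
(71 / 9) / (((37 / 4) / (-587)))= -166708 / 333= -500.62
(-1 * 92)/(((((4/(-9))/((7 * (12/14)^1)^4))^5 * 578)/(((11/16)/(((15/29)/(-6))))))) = -386719548461680566528/1445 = -267625985094588627.36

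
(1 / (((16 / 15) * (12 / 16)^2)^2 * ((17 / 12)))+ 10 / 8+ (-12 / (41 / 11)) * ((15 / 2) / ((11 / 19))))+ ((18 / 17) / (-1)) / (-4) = -319771 / 8364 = -38.23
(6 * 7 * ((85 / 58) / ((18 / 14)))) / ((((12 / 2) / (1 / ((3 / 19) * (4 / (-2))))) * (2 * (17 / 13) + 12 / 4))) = -1028755 / 228636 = -4.50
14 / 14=1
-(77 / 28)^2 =-121 / 16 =-7.56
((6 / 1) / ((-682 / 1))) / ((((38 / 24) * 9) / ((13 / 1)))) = -0.01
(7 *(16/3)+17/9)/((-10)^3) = -353/9000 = -0.04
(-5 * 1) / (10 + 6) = -5 / 16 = -0.31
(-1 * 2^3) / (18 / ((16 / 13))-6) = -64 / 69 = -0.93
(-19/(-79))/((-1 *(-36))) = 19/2844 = 0.01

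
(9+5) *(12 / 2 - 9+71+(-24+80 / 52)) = 8288 / 13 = 637.54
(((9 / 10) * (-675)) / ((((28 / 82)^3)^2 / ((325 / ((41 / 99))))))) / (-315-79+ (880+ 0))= -18638366335875 / 30118144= -618841.80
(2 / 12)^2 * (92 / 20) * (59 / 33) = 0.23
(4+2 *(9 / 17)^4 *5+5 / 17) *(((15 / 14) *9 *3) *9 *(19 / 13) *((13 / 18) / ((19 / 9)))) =1546424055 / 2338588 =661.26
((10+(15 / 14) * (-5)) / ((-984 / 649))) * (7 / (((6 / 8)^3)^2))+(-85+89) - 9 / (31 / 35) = -351906557 / 2779677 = -126.60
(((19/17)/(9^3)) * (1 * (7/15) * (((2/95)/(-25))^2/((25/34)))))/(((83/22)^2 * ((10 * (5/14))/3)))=189728/4659157177734375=0.00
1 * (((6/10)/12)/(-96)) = -1/1920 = -0.00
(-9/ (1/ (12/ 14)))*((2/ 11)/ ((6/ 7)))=-18/ 11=-1.64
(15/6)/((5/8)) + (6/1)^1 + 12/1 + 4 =26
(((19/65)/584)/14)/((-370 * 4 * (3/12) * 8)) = -19/1573062400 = -0.00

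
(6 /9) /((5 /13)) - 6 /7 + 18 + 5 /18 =12067 /630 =19.15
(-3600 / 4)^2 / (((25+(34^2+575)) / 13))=2632500 / 439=5996.58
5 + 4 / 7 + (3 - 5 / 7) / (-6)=109 / 21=5.19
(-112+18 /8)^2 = 192721 /16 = 12045.06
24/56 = 0.43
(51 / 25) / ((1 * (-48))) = -17 / 400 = -0.04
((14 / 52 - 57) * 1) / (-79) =1475 / 2054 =0.72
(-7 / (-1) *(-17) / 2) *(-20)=1190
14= 14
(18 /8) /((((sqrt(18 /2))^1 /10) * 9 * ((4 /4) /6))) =5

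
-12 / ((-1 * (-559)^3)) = -12 / 174676879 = -0.00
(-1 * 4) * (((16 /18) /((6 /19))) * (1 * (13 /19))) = -208 /27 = -7.70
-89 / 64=-1.39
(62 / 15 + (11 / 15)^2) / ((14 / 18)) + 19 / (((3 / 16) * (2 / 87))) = 772451 / 175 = 4414.01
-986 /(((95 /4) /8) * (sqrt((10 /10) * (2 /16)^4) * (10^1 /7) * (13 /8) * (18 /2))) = -56541184 /55575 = -1017.39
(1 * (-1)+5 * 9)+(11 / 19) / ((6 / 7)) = 5093 / 114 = 44.68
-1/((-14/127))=127/14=9.07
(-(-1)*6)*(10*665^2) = 26533500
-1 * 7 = -7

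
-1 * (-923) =923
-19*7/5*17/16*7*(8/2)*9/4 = -142443/80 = -1780.54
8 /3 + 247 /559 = 401 /129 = 3.11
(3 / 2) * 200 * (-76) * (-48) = 1094400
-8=-8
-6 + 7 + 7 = 8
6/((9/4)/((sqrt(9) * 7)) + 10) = 168/283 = 0.59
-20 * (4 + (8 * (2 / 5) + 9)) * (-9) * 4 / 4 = 2916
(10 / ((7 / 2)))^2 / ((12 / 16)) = 1600 / 147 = 10.88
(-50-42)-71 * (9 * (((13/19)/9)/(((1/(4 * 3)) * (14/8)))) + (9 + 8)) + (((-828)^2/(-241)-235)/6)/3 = -1040369125/576954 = -1803.21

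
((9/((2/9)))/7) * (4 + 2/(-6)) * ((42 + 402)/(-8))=-1177.39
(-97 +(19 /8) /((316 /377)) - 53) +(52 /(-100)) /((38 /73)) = -177917111 /1200800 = -148.17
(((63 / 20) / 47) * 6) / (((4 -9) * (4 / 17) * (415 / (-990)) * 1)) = 318087 / 390100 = 0.82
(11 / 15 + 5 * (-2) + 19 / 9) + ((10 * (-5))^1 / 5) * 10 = -4822 / 45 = -107.16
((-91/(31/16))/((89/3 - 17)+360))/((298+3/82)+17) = -4592/11478463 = -0.00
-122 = -122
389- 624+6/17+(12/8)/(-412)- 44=-3903339/14008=-278.65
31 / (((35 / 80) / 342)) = 169632 / 7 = 24233.14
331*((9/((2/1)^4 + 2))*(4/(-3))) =-662/3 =-220.67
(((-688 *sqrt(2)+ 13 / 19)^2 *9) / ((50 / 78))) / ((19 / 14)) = 1679381794818 / 171475 - 87901632 *sqrt(2) / 9025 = 9779967.18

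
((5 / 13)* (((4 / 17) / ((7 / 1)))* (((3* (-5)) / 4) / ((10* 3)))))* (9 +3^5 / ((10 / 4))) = -531 / 3094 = -0.17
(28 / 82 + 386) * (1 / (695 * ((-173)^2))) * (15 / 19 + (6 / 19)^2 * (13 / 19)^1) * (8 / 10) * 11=820043136 / 5849539398445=0.00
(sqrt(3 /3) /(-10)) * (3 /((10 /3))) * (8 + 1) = -81 /100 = -0.81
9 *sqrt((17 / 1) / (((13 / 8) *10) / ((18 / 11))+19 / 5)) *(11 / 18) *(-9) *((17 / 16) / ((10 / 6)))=-15147 *sqrt(840310) / 395440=-35.11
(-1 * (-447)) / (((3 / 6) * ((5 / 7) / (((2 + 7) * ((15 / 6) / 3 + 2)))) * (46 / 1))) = 159579 / 230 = 693.82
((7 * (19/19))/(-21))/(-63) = 1/189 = 0.01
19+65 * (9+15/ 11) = 7619/ 11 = 692.64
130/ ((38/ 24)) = 1560/ 19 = 82.11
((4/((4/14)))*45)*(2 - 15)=-8190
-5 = -5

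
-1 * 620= -620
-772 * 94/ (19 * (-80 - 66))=36284/ 1387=26.16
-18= -18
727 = 727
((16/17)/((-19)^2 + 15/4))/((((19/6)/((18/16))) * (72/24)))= 144/471257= 0.00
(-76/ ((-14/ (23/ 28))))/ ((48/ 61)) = 5.67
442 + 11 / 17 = 7525 / 17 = 442.65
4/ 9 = 0.44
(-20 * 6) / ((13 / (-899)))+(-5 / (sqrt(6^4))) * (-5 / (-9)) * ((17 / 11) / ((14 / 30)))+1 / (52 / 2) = 69008201 / 8316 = 8298.24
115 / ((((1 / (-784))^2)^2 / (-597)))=-25937996195758080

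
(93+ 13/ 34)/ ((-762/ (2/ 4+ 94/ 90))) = -695/ 3672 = -0.19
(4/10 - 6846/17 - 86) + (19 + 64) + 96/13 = -439703/1105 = -397.92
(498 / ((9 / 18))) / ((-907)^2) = 996 / 822649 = 0.00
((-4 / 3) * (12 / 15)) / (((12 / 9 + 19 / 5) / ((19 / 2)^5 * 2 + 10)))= -2476259 / 77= -32159.21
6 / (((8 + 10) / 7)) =7 / 3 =2.33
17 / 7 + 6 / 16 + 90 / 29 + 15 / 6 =13653 / 1624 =8.41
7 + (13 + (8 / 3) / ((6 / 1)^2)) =20.07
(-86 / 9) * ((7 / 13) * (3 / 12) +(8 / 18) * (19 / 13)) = -15781 / 2106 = -7.49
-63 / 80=-0.79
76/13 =5.85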